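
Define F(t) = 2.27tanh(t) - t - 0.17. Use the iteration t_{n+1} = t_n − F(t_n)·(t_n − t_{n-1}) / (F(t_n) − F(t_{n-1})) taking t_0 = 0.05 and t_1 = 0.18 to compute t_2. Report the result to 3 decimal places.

0.136

F(0.05) = -0.10659, F(0.18) = 0.05424
t_2 = 0.18000 − 0.05424·(0.18000 − 0.05000) / (0.05424 − (-0.10659)) = 0.18000 − (0.00705)/(0.16084) = 0.13616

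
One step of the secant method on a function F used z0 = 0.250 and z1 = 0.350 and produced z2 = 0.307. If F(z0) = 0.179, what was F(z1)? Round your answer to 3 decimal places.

-0.135

The secant line through (0.250, 0.179) and (0.350, F(z1)) crosses zero at z2 = 0.307.
So (0.250, 0.179), (0.350, F(z1)), (0.307, 0) are collinear:
F(z1) = 0.179 · (0.350 − 0.307) / (0.250 − 0.307) = 0.179 · (0.04300)/(-0.05700) = -0.13504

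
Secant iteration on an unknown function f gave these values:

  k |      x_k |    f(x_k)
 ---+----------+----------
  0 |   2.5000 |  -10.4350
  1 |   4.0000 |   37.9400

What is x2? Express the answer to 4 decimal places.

x2 = 4.0000 − 37.9400·(4.0000 − 2.5000) / (37.9400 − (-10.4350))
   = 4.0000 − (56.910000)/(48.375000) = 2.823566

2.8236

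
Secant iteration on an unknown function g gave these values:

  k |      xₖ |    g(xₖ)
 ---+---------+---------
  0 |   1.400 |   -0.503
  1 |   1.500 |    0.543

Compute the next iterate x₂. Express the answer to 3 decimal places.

x₂ = 1.500 − 0.543·(1.500 − 1.400) / (0.543 − (-0.503))
   = 1.500 − (0.05430)/(1.04600) = 1.44809

1.448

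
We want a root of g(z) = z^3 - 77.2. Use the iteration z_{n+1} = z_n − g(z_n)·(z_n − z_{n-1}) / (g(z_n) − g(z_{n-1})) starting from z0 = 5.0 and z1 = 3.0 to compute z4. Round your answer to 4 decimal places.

4.2530

g(5.0) = 47.800000, g(3.0) = -50.200000
z2 = 3.000000 − (-50.200000)·(3.000000 − 5.000000) / (-50.200000 − 47.800000) = 3.000000 − (100.400000)/(-98.000000) = 4.024490
g(4.024490) = -12.017278
z3 = 4.024490 − (-12.017278)·(4.024490 − 3.000000) / (-12.017278 − (-50.200000)) = 4.024490 − (-12.311579)/(38.182722) = 4.346928
g(4.346928) = 4.938624
z4 = 4.346928 − 4.938624·(4.346928 − 4.024490) / (4.938624 − (-12.017278)) = 4.346928 − (1.592402)/(16.955902) = 4.253014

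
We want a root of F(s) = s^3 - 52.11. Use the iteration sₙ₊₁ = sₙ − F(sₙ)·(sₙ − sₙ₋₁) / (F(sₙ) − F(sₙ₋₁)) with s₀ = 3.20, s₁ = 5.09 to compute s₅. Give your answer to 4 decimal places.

3.7351

F(3.20) = -19.342000, F(5.09) = 79.762229
s₂ = 5.090000 − 79.762229·(5.090000 − 3.200000) / (79.762229 − (-19.342000)) = 5.090000 − (150.750613)/(99.104229) = 3.568868
F(3.568868) = -6.653974
s₃ = 3.568868 − (-6.653974)·(3.568868 − 5.090000) / (-6.653974 − 79.762229) = 3.568868 − (10.121573)/(-86.416203) = 3.685994
F(3.685994) = -2.030056
s₄ = 3.685994 − (-2.030056)·(3.685994 − 3.568868) / (-2.030056 − (-6.653974)) = 3.685994 − (-0.237772)/(4.623918) = 3.737416
F(3.737416) = 0.095271
s₅ = 3.737416 − 0.095271·(3.737416 − 3.685994) / (0.095271 − (-2.030056)) = 3.737416 − (0.004899)/(2.125328) = 3.735111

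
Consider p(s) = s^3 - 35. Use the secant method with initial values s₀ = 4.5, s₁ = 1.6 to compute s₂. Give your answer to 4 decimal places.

2.6298

p(4.5) = 56.125000, p(1.6) = -30.904000
s₂ = 1.600000 − (-30.904000)·(1.600000 − 4.500000) / (-30.904000 − 56.125000) = 1.600000 − (89.621600)/(-87.029000) = 2.629790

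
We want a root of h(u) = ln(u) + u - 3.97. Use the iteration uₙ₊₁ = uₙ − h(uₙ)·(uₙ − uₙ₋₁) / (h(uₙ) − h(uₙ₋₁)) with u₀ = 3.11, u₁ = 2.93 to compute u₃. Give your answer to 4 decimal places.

2.9039

h(3.11) = 0.274623, h(2.93) = 0.035002
u₂ = 2.930000 − 0.035002·(2.930000 − 3.110000) / (0.035002 − 0.274623) = 2.930000 − (-0.006300)/(-0.239620) = 2.903707
h(2.903707) = -0.000305
u₃ = 2.903707 − (-0.000305)·(2.903707 − 2.930000) / (-0.000305 − 0.035002) = 2.903707 − (0.000008)/(-0.035308) = 2.903934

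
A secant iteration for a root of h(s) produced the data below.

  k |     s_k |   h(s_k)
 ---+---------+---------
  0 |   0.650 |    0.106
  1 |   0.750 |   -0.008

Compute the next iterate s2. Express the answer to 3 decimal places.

0.743

s2 = 0.750 − (-0.008)·(0.750 − 0.650) / (-0.008 − 0.106)
   = 0.750 − (-0.00080)/(-0.11400) = 0.74298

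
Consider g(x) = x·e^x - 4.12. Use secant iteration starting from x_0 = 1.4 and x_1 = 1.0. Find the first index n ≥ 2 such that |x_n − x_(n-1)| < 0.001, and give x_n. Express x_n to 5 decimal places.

n = 5, x_n = 1.21835

g(1.4) = 1.5572800, g(1.0) = -1.4017182
x_2 = 1.0000000 − (-1.4017182)·(-0.4000000)/(-2.9589981) = 1.1894855;  |Δ| = 0.1894855
g(1.1894855) = -0.2120756
x_3 = 1.1894855 − (-0.2120756)·(0.1894855)/(1.1896425) = 1.2232648;  |Δ| = 0.0337793
g(1.2232648) = 0.0369770
x_4 = 1.2232648 − 0.0369770·(0.0337793)/(0.2490526) = 1.2182496;  |Δ| = 0.0050152
g(1.2182496) = -0.0007768
x_5 = 1.2182496 − (-0.0007768)·(-0.0050152)/(-0.0377538) = 1.2183528;  |Δ| = 0.0001032
|x_5 − x_4| = 0.0001032 < 0.001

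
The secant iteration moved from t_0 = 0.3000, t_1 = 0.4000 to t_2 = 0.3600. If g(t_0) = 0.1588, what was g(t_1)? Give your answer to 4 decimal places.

The secant line through (0.3000, 0.1588) and (0.4000, g(t_1)) crosses zero at t_2 = 0.3600.
So (0.3000, 0.1588), (0.4000, g(t_1)), (0.3600, 0) are collinear:
g(t_1) = 0.1588 · (0.4000 − 0.3600) / (0.3000 − 0.3600) = 0.1588 · (0.040000)/(-0.060000) = -0.105867

-0.1059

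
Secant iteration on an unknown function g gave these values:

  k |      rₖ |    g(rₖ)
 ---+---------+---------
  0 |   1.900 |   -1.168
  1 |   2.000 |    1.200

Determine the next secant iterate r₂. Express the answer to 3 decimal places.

r₂ = 2.000 − 1.200·(2.000 − 1.900) / (1.200 − (-1.168))
   = 2.000 − (0.12000)/(2.36800) = 1.94932

1.949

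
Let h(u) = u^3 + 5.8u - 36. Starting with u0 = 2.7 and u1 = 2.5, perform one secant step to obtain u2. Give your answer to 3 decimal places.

2.725

h(2.7) = -0.65700, h(2.5) = -5.87500
u2 = 2.50000 − (-5.87500)·(2.50000 − 2.70000) / (-5.87500 − (-0.65700)) = 2.50000 − (1.17500)/(-5.21800) = 2.72518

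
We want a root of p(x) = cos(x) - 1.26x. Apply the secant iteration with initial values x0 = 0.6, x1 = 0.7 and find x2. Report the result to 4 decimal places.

p(0.6) = 0.069336, p(0.7) = -0.117158
x2 = 0.700000 − (-0.117158)·(0.700000 − 0.600000) / (-0.117158 − 0.069336) = 0.700000 − (-0.011716)/(-0.186493) = 0.637179

0.6372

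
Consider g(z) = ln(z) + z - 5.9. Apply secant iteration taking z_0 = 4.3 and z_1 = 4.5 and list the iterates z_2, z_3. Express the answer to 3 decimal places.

g(4.3) = -0.14138, g(4.5) = 0.10408
z_2 = 4.50000 − 0.10408·(4.50000 − 4.30000) / (0.10408 − (-0.14138)) = 4.50000 − (0.02082)/(0.24546) = 4.41520
g(4.41520) = 0.00025
z_3 = 4.41520 − 0.00025·(4.41520 − 4.50000) / (0.00025 − 0.10408) = 4.41520 − (-0.00002)/(-0.10383) = 4.41499

4.415, 4.415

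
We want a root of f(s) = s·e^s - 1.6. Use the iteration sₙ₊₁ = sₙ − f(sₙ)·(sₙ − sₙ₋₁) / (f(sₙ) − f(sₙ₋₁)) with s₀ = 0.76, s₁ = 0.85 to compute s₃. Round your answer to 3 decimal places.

0.753

f(0.76) = 0.02509, f(0.85) = 0.38870
s₂ = 0.85000 − 0.38870·(0.85000 − 0.76000) / (0.38870 − 0.02509) = 0.85000 − (0.03498)/(0.36361) = 0.75379
f(0.75379) = 0.00183
s₃ = 0.75379 − 0.00183·(0.75379 − 0.85000) / (0.00183 − 0.38870) = 0.75379 − (-0.00018)/(-0.38687) = 0.75333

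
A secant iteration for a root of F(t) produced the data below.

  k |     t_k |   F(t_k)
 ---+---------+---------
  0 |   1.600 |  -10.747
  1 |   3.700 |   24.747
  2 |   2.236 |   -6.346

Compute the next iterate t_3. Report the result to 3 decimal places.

t_3 = 2.236 − (-6.346)·(2.236 − 3.700) / (-6.346 − 24.747)
   = 2.236 − (9.29054)/(-31.09300) = 2.53480

2.535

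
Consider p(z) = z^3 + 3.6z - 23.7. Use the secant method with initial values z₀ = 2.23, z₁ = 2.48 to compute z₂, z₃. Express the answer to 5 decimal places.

p(2.23) = -4.5824330, p(2.48) = 0.4809920
z₂ = 2.4800000 − 0.4809920·(2.4800000 − 2.2300000) / (0.4809920 − (-4.5824330)) = 2.4800000 − (0.1202480)/(5.0634250) = 2.4562516
p(2.4562516) = -0.0385050
z₃ = 2.4562516 − (-0.0385050)·(2.4562516 − 2.4800000) / (-0.0385050 − 0.4809920) = 2.4562516 − (0.0009144)/(-0.5194970) = 2.4580119

2.45625, 2.45801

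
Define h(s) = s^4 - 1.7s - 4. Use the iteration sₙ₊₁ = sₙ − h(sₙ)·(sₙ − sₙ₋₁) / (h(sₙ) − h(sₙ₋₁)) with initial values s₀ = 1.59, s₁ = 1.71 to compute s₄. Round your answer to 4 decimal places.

h(1.59) = -0.311710, h(1.71) = 1.643361
s₂ = 1.710000 − 1.643361·(1.710000 − 1.590000) / (1.643361 − (-0.311710)) = 1.710000 − (0.197203)/(1.955071) = 1.609132
h(1.609132) = -0.031014
s₃ = 1.609132 − (-0.031014)·(1.609132 − 1.710000) / (-0.031014 − 1.643361) = 1.609132 − (0.003128)/(-1.674374) = 1.611001
h(1.611001) = -0.002998
s₄ = 1.611001 − (-0.002998)·(1.611001 − 1.609132) / (-0.002998 − (-0.031014)) = 1.611001 − (-0.000006)/(0.028016) = 1.611201

1.6112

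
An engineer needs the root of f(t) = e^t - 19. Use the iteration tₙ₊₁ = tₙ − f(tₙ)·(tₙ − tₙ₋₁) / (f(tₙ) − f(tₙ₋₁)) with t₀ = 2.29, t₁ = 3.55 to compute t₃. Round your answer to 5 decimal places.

f(2.29) = -9.1250623, f(3.55) = 15.8133175
t₂ = 3.5500000 − 15.8133175·(3.5500000 − 2.2900000) / (15.8133175 − (-9.1250623)) = 3.5500000 − (19.9247800)/(24.9383798) = 2.7510395
f(2.7510395) = -3.3410989
t₃ = 2.7510395 − (-3.3410989)·(2.7510395 − 3.5500000) / (-3.3410989 − 15.8133175) = 2.7510395 − (2.6694060)/(-19.1544164) = 2.8904019

2.89040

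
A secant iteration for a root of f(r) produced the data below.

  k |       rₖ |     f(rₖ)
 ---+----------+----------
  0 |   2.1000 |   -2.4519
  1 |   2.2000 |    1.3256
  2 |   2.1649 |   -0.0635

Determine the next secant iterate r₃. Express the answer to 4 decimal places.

2.1665

r₃ = 2.1649 − (-0.0635)·(2.1649 − 2.2000) / (-0.0635 − 1.3256)
   = 2.1649 − (0.002229)/(-1.389100) = 2.166505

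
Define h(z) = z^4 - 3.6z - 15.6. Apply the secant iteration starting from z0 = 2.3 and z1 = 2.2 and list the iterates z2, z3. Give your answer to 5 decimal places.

h(2.3) = 4.1041000, h(2.2) = -0.0944000
z2 = 2.2000000 − (-0.0944000)·(2.2000000 − 2.3000000) / (-0.0944000 − 4.1041000) = 2.2000000 − (0.0094400)/(-4.1985000) = 2.2022484
h(2.2022484) = -0.0065826
z3 = 2.2022484 − (-0.0065826)·(2.2022484 − 2.2000000) / (-0.0065826 − (-0.0944000)) = 2.2022484 − (-0.0000148)/(0.0878174) = 2.2024170

2.20225, 2.20242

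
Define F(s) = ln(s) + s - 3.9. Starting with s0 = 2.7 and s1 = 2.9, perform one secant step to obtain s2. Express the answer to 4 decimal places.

2.8523

F(2.7) = -0.206748, F(2.9) = 0.064711
s2 = 2.900000 − 0.064711·(2.900000 − 2.700000) / (0.064711 − (-0.206748)) = 2.900000 − (0.012942)/(0.271459) = 2.852324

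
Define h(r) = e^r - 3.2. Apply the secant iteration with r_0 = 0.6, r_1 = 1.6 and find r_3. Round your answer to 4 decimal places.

1.1378

h(0.6) = -1.377881, h(1.6) = 1.753032
r_2 = 1.600000 − 1.753032·(1.600000 − 0.600000) / (1.753032 − (-1.377881)) = 1.600000 − (1.753032)/(3.130914) = 1.040089
h(1.040089) = -0.370531
r_3 = 1.040089 − (-0.370531)·(1.040089 − 1.600000) / (-0.370531 − 1.753032) = 1.040089 − (0.207464)/(-2.123563) = 1.137785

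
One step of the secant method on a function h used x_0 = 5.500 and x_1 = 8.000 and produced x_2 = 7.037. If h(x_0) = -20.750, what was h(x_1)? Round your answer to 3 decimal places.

13.001

The secant line through (5.500, -20.750) and (8.000, h(x_1)) crosses zero at x_2 = 7.037.
So (5.500, -20.750), (8.000, h(x_1)), (7.037, 0) are collinear:
h(x_1) = -20.750 · (8.000 − 7.037) / (5.500 − 7.037) = -20.750 · (0.96300)/(-1.53700) = 13.00081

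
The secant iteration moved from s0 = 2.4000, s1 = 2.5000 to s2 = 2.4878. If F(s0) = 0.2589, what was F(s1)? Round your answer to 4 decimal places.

The secant line through (2.4000, 0.2589) and (2.5000, F(s1)) crosses zero at s2 = 2.4878.
So (2.4000, 0.2589), (2.5000, F(s1)), (2.4878, 0) are collinear:
F(s1) = 0.2589 · (2.5000 − 2.4878) / (2.4000 − 2.4878) = 0.2589 · (0.012200)/(-0.087800) = -0.035975

-0.0360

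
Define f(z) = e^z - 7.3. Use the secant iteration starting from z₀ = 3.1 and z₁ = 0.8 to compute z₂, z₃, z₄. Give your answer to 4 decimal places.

1.3844, 2.4784, 1.8407

f(3.1) = 14.897951, f(0.8) = -5.074459
z₂ = 0.800000 − (-5.074459)·(0.800000 − 3.100000) / (-5.074459 − 14.897951) = 0.800000 − (11.671256)/(-19.972410) = 1.384369
f(1.384369) = -3.307694
z₃ = 1.384369 − (-3.307694)·(1.384369 − 0.800000) / (-3.307694 − (-5.074459)) = 1.384369 − (-1.932914)/(1.766765) = 2.478410
f(2.478410) = 4.622297
z₄ = 2.478410 − 4.622297·(2.478410 − 1.384369) / (4.622297 − (-3.307694)) = 2.478410 − (5.056984)/(7.929991) = 1.840707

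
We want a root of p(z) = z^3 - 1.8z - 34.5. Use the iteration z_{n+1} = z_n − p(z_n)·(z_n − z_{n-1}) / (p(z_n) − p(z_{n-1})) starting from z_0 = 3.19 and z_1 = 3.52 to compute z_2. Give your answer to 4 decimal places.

3.4332

p(3.19) = -7.780241, p(3.52) = 2.778208
z_2 = 3.520000 − 2.778208·(3.520000 − 3.190000) / (2.778208 − (-7.780241)) = 3.520000 − (0.916809)/(10.558449) = 3.433168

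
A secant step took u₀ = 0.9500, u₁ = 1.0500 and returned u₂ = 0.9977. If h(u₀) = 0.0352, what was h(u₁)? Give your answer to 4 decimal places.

-0.0386

The secant line through (0.9500, 0.0352) and (1.0500, h(u₁)) crosses zero at u₂ = 0.9977.
So (0.9500, 0.0352), (1.0500, h(u₁)), (0.9977, 0) are collinear:
h(u₁) = 0.0352 · (1.0500 − 0.9977) / (0.9500 − 0.9977) = 0.0352 · (0.052300)/(-0.047700) = -0.038595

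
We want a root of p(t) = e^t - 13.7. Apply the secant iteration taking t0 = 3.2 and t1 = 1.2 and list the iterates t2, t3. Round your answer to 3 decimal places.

p(3.2) = 10.83253, p(1.2) = -10.37988
t2 = 1.20000 − (-10.37988)·(1.20000 − 3.20000) / (-10.37988 − 10.83253) = 1.20000 − (20.75977)/(-21.21241) = 2.17866
p(2.17866) = -4.86553
t3 = 2.17866 − (-4.86553)·(2.17866 − 1.20000) / (-4.86553 − (-10.37988)) = 2.17866 − (-4.76170)/(5.51435) = 3.04217

2.179, 3.042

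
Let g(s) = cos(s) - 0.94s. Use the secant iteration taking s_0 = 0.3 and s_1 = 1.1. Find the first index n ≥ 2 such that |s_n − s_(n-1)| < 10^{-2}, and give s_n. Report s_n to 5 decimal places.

n = 4, s_n = 0.76642

g(0.3) = 0.6733365, g(1.1) = -0.5804039
s_2 = 1.1000000 − (-0.5804039)·(0.8000000)/(-1.2537404) = 0.7296497;  |Δ| = 0.3703503
g(0.7296497) = 0.0595372
s_3 = 0.7296497 − 0.0595372·(-0.3703503)/(0.6399411) = 0.7641054;  |Δ| = 0.0344557
g(0.7641054) = 0.0037425
s_4 = 0.7641054 − 0.0037425·(0.0344557)/(-0.0557947) = 0.7664166;  |Δ| = 0.0023112
|s_4 − s_3| = 0.0023112 < 10^{-2}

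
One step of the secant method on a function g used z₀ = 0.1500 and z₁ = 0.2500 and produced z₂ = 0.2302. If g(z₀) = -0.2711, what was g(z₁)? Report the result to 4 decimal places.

0.0669

The secant line through (0.1500, -0.2711) and (0.2500, g(z₁)) crosses zero at z₂ = 0.2302.
So (0.1500, -0.2711), (0.2500, g(z₁)), (0.2302, 0) are collinear:
g(z₁) = -0.2711 · (0.2500 − 0.2302) / (0.1500 − 0.2302) = -0.2711 · (0.019800)/(-0.080200) = 0.066930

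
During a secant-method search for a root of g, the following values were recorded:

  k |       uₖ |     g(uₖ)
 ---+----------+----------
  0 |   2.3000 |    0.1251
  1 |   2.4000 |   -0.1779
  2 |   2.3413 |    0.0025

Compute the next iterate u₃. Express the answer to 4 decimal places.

2.3421

u₃ = 2.3413 − 0.0025·(2.3413 − 2.4000) / (0.0025 − (-0.1779))
   = 2.3413 − (-0.000147)/(0.180400) = 2.342113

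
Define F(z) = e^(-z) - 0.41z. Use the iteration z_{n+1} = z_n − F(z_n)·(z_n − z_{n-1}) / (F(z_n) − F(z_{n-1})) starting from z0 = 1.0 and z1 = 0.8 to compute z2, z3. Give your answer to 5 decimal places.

0.94846, 0.94661

F(1.0) = -0.0421206, F(0.8) = 0.1213290
z2 = 0.8000000 − 0.1213290·(0.8000000 − 1.0000000) / (0.1213290 − (-0.0421206)) = 0.8000000 − (-0.0242658)/(0.1634495) = 0.9484605
F(0.9484605) = -0.0015319
z3 = 0.9484605 − (-0.0015319)·(0.9484605 − 0.8000000) / (-0.0015319 − 0.1213290) = 0.9484605 − (-0.0002274)/(-0.1228609) = 0.9466094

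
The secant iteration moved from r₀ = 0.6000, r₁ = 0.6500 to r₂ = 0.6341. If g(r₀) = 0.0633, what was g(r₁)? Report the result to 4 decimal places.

-0.0295

The secant line through (0.6000, 0.0633) and (0.6500, g(r₁)) crosses zero at r₂ = 0.6341.
So (0.6000, 0.0633), (0.6500, g(r₁)), (0.6341, 0) are collinear:
g(r₁) = 0.0633 · (0.6500 − 0.6341) / (0.6000 − 0.6341) = 0.0633 · (0.015900)/(-0.034100) = -0.029515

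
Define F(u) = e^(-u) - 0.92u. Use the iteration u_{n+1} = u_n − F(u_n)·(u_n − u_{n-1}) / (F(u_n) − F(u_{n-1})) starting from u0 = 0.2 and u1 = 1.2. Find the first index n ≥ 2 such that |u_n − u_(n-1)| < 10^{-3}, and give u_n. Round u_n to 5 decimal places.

n = 5, u_n = 0.59783

F(0.2) = 0.6347308, F(1.2) = -0.8028058
u2 = 1.2000000 − (-0.8028058)·(1.0000000)/(-1.4375365) = 0.6415406;  |Δ| = 0.5584594
F(0.6415406) = -0.0637367
u3 = 0.6415406 − (-0.0637367)·(-0.5584594)/(0.7390691) = 0.5933796;  |Δ| = 0.0481610
F(0.5933796) = 0.0065479
u4 = 0.5933796 − 0.0065479·(-0.0481610)/(0.0702845) = 0.5978664;  |Δ| = 0.0044868
F(0.5978664) = -0.0000532
u5 = 0.5978664 − (-0.0000532)·(0.0044868)/(-0.0066010) = 0.5978302;  |Δ| = 0.0000362
|u5 − u4| = 0.0000362 < 10^{-3}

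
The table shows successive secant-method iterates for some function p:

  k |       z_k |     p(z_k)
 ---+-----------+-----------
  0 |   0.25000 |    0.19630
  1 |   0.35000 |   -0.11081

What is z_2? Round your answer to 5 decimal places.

0.31392

z_2 = 0.35000 − (-0.11081)·(0.35000 − 0.25000) / (-0.11081 − 0.19630)
   = 0.35000 − (-0.0110810)/(-0.3071100) = 0.3139185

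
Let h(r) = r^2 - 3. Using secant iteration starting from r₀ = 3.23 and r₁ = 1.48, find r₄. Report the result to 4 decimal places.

1.7319

h(3.23) = 7.432900, h(1.48) = -0.809600
r₂ = 1.480000 − (-0.809600)·(1.480000 − 3.230000) / (-0.809600 − 7.432900) = 1.480000 − (1.416800)/(-8.242500) = 1.651890
h(1.651890) = -0.271261
r₃ = 1.651890 − (-0.271261)·(1.651890 − 1.480000) / (-0.271261 − (-0.809600)) = 1.651890 − (-0.046627)/(0.538339) = 1.738502
h(1.738502) = 0.022390
r₄ = 1.738502 − 0.022390·(1.738502 − 1.651890) / (0.022390 − (-0.271261)) = 1.738502 − (0.001939)/(0.293650) = 1.731898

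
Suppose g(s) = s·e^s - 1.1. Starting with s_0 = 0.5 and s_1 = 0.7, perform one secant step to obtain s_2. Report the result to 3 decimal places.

g(0.5) = -0.27564, g(0.7) = 0.30963
s_2 = 0.70000 − 0.30963·(0.70000 − 0.50000) / (0.30963 − (-0.27564)) = 0.70000 − (0.06193)/(0.58527) = 0.59419

0.594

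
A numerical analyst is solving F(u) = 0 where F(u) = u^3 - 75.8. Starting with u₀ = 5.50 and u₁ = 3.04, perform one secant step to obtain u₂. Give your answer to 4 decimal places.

3.8887

F(5.50) = 90.575000, F(3.04) = -47.705536
u₂ = 3.040000 − (-47.705536)·(3.040000 − 5.500000) / (-47.705536 − 90.575000) = 3.040000 − (117.355619)/(-138.280536) = 3.888678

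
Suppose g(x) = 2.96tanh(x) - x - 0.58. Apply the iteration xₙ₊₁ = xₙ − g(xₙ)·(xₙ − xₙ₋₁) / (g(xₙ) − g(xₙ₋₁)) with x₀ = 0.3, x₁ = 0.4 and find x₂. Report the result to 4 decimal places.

0.3109

g(0.3) = -0.017715, g(0.4) = 0.144649
x₂ = 0.400000 − 0.144649·(0.400000 − 0.300000) / (0.144649 − (-0.017715)) = 0.400000 − (0.014465)/(0.162364) = 0.310910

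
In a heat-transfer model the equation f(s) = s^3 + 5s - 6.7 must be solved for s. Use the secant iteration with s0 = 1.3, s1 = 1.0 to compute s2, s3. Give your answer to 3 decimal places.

1.078, 1.085

f(1.3) = 1.99700, f(1.0) = -0.70000
s2 = 1.00000 − (-0.70000)·(1.00000 − 1.30000) / (-0.70000 − 1.99700) = 1.00000 − (0.21000)/(-2.69700) = 1.07786
f(1.07786) = -0.05843
s3 = 1.07786 − (-0.05843)·(1.07786 − 1.00000) / (-0.05843 − (-0.70000)) = 1.07786 − (-0.00455)/(0.64157) = 1.08496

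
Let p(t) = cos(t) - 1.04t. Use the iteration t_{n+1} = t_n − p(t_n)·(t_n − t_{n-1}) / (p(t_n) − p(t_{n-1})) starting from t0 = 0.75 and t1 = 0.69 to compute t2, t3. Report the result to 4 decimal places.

p(0.75) = -0.048311, p(0.69) = 0.053646
t2 = 0.690000 − 0.053646·(0.690000 − 0.750000) / (0.053646 − (-0.048311)) = 0.690000 − (-0.003219)/(0.101957) = 0.721570
p(0.721570) = 0.000337
t3 = 0.721570 − 0.000337·(0.721570 − 0.690000) / (0.000337 − 0.053646) = 0.721570 − (0.000011)/(-0.053309) = 0.721769

0.7216, 0.7218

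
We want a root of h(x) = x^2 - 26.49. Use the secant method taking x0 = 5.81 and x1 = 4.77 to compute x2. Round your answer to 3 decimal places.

h(5.81) = 7.26610, h(4.77) = -3.73710
x2 = 4.77000 − (-3.73710)·(4.77000 − 5.81000) / (-3.73710 − 7.26610) = 4.77000 − (3.88658)/(-11.00320) = 5.12322

5.123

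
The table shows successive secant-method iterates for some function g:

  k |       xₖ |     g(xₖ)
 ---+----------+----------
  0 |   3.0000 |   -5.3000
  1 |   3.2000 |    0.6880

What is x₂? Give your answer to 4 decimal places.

3.1770

x₂ = 3.2000 − 0.6880·(3.2000 − 3.0000) / (0.6880 − (-5.3000))
   = 3.2000 − (0.137600)/(5.988000) = 3.177021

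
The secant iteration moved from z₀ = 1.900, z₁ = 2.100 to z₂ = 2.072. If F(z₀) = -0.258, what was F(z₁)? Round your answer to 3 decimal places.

0.042

The secant line through (1.900, -0.258) and (2.100, F(z₁)) crosses zero at z₂ = 2.072.
So (1.900, -0.258), (2.100, F(z₁)), (2.072, 0) are collinear:
F(z₁) = -0.258 · (2.100 − 2.072) / (1.900 − 2.072) = -0.258 · (0.02800)/(-0.17200) = 0.04200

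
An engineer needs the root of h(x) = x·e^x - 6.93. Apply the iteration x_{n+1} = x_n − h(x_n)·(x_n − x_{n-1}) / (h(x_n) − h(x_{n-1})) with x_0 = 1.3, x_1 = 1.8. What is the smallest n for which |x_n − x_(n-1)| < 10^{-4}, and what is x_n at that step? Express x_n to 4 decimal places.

n = 6, x_n = 1.5183

h(1.3) = -2.159914, h(1.8) = 3.959365
x_2 = 1.800000 − 3.959365·(0.500000)/(6.119280) = 1.476484;  |Δ| = 0.323516
h(1.476484) = -0.466647
x_3 = 1.476484 − (-0.466647)·(-0.323516)/(-4.426013) = 1.510594;  |Δ| = 0.034109
h(1.510594) = -0.087890
x_4 = 1.510594 − (-0.087890)·(0.034109)/(0.378757) = 1.518509;  |Δ| = 0.007915
h(1.518509) = 0.002615
x_5 = 1.518509 − 0.002615·(0.007915)/(0.090505) = 1.518280;  |Δ| = 0.000229
h(1.518280) = -0.000014
x_6 = 1.518280 − (-0.000014)·(-0.000229)/(-0.002629) = 1.518281;  |Δ| = 0.000001
|x_6 − x_5| = 0.000001 < 10^{-4}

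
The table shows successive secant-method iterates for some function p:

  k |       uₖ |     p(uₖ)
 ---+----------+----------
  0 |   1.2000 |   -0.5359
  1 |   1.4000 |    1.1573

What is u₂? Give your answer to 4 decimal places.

u₂ = 1.4000 − 1.1573·(1.4000 − 1.2000) / (1.1573 − (-0.5359))
   = 1.4000 − (0.231460)/(1.693200) = 1.263300

1.2633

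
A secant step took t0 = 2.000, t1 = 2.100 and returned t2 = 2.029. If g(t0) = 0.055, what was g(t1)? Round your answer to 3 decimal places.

The secant line through (2.000, 0.055) and (2.100, g(t1)) crosses zero at t2 = 2.029.
So (2.000, 0.055), (2.100, g(t1)), (2.029, 0) are collinear:
g(t1) = 0.055 · (2.100 − 2.029) / (2.000 − 2.029) = 0.055 · (0.07100)/(-0.02900) = -0.13466

-0.135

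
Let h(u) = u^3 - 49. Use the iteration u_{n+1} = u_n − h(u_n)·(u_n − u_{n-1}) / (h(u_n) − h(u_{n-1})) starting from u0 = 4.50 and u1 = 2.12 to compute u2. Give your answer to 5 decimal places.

h(4.50) = 42.1250000, h(2.12) = -39.4718720
u2 = 2.1200000 − (-39.4718720)·(2.1200000 − 4.5000000) / (-39.4718720 − 42.1250000) = 2.1200000 − (93.9430554)/(-81.5968720) = 3.2713071

3.27131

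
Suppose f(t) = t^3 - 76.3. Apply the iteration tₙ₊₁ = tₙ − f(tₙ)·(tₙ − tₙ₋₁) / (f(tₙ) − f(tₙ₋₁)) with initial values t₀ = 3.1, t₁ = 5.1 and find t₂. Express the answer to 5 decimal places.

4.00432

f(3.1) = -46.5090000, f(5.1) = 56.3510000
t₂ = 5.1000000 − 56.3510000·(5.1000000 − 3.1000000) / (56.3510000 − (-46.5090000)) = 5.1000000 − (112.7020000)/(102.8600000) = 4.0043165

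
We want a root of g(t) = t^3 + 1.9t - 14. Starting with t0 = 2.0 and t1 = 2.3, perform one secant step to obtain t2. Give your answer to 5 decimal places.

2.13933

g(2.0) = -2.2000000, g(2.3) = 2.5370000
t2 = 2.3000000 − 2.5370000·(2.3000000 − 2.0000000) / (2.5370000 − (-2.2000000)) = 2.3000000 − (0.7611000)/(4.7370000) = 2.1393287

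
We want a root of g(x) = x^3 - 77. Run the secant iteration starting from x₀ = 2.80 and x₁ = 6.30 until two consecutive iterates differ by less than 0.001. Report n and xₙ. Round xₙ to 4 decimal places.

g(2.80) = -55.048000, g(6.30) = 173.047000
x₂ = 6.300000 − 173.047000·(3.500000)/(228.095000) = 3.644683;  |Δ| = 2.655317
g(3.644683) = -28.585067
x₃ = 3.644683 − (-28.585067)·(-2.655317)/(-201.632067) = 4.021123;  |Δ| = 0.376440
g(4.021123) = -11.980717
x₄ = 4.021123 − (-11.980717)·(0.376440)/(16.604350) = 4.292740;  |Δ| = 0.271617
g(4.292740) = 2.104983
x₅ = 4.292740 − 2.104983·(0.271617)/(14.085700) = 4.252150;  |Δ| = 0.040591
g(4.252150) = -0.117838
x₆ = 4.252150 − (-0.117838)·(-0.040591)/(-2.222821) = 4.254301;  |Δ| = 0.002152
g(4.254301) = -0.001059
x₇ = 4.254301 − (-0.001059)·(0.002152)/(0.116779) = 4.254321;  |Δ| = 0.000020
|x₇ − x₆| = 0.000020 < 0.001

n = 7, xₙ = 4.2543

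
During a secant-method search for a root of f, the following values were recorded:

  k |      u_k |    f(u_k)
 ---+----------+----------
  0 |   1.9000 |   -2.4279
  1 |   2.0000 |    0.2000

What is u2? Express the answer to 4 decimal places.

u2 = 2.0000 − 0.2000·(2.0000 − 1.9000) / (0.2000 − (-2.4279))
   = 2.0000 − (0.020000)/(2.627900) = 1.992389

1.9924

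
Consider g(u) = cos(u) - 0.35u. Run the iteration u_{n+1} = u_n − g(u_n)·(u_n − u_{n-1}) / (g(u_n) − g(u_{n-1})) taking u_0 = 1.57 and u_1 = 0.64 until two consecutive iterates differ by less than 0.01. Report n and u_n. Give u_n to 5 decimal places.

g(1.57) = -0.5487037, g(0.64) = 0.5780958
u_2 = 0.6400000 − 0.5780958·(-0.9300000)/(1.1267994) = 1.1171293;  |Δ| = 0.4771293
g(1.1171293) = 0.0472693
u_3 = 1.1171293 − 0.0472693·(0.4771293)/(-0.5308265) = 1.1596170;  |Δ| = 0.0424876
g(1.1596170) = -0.0061753
u_4 = 1.1596170 − (-0.0061753)·(0.0424876)/(-0.0534445) = 1.1547077;  |Δ| = 0.0049092
|u_4 − u_3| = 0.0049092 < 0.01

n = 4, u_n = 1.15471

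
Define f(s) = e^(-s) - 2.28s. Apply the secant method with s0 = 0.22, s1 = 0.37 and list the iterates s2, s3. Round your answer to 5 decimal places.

f(0.22) = 0.3009188, f(0.37) = -0.1528657
s2 = 0.3700000 − (-0.1528657)·(0.3700000 − 0.2200000) / (-0.1528657 − 0.3009188) = 0.3700000 − (-0.0229299)/(-0.4537845) = 0.3194697
f(0.3194697) = -0.0018568
s3 = 0.3194697 − (-0.0018568)·(0.3194697 − 0.3700000) / (-0.0018568 − (-0.1528657)) = 0.3194697 − (0.0000938)/(0.1510089) = 0.3188484

0.31947, 0.31885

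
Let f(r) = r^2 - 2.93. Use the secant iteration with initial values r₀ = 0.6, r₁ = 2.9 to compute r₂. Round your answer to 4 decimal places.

1.3343

f(0.6) = -2.570000, f(2.9) = 5.480000
r₂ = 2.900000 − 5.480000·(2.900000 − 0.600000) / (5.480000 − (-2.570000)) = 2.900000 − (12.604000)/(8.050000) = 1.334286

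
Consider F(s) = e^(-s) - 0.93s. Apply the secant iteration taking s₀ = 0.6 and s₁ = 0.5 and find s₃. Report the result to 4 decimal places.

0.5938

F(0.6) = -0.009188, F(0.5) = 0.141531
s₂ = 0.500000 − 0.141531·(0.500000 − 0.600000) / (0.141531 − (-0.009188)) = 0.500000 − (-0.014153)/(0.150719) = 0.593904
F(0.593904) = -0.000163
s₃ = 0.593904 − (-0.000163)·(0.593904 − 0.500000) / (-0.000163 − 0.141531) = 0.593904 − (-0.000015)/(-0.141693) = 0.593796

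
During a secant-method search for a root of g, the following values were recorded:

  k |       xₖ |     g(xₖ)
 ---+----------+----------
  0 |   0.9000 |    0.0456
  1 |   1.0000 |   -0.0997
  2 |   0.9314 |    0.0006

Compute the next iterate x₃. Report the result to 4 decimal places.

x₃ = 0.9314 − 0.0006·(0.9314 − 1.0000) / (0.0006 − (-0.0997))
   = 0.9314 − (-0.000041)/(0.100300) = 0.931810

0.9318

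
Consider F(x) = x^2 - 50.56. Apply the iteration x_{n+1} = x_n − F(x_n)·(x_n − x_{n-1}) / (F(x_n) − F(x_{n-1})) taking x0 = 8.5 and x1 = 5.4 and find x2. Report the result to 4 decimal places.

6.9396

F(8.5) = 21.690000, F(5.4) = -21.400000
x2 = 5.400000 − (-21.400000)·(5.400000 − 8.500000) / (-21.400000 − 21.690000) = 5.400000 − (66.340000)/(-43.090000) = 6.939568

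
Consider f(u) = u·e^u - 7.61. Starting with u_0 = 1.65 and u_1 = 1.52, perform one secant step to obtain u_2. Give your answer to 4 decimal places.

f(1.65) = 0.981517, f(1.52) = -0.660218
u_2 = 1.520000 − (-0.660218)·(1.520000 − 1.650000) / (-0.660218 − 0.981517) = 1.520000 − (0.085828)/(-1.641734) = 1.572279

1.5723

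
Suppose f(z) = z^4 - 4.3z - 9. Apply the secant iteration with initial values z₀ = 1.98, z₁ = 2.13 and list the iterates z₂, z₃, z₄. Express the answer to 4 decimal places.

2.0504, 2.0548, 2.0551

f(1.98) = -2.144464, f(2.13) = 2.424462
z₂ = 2.130000 − 2.424462·(2.130000 − 1.980000) / (2.424462 − (-2.144464)) = 2.130000 − (0.363669)/(4.568925) = 2.050404
f(2.050404) = -0.141812
z₃ = 2.050404 − (-0.141812)·(2.050404 − 2.130000) / (-0.141812 − 2.424462) = 2.050404 − (0.011288)/(-2.566273) = 2.054802
f(2.054802) = -0.008573
z₄ = 2.054802 − (-0.008573)·(2.054802 − 2.050404) / (-0.008573 − (-0.141812)) = 2.054802 − (-0.000038)/(0.133238) = 2.055085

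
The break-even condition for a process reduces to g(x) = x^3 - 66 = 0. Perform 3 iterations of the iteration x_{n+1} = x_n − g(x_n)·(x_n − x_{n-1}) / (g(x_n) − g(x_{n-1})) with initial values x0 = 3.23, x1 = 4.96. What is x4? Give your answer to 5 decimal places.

g(3.23) = -32.3017330, g(4.96) = 56.0239360
x2 = 4.9600000 − 56.0239360·(4.9600000 − 3.2300000) / (56.0239360 − (-32.3017330)) = 4.9600000 − (96.9214093)/(88.3256690) = 3.8626813
g(3.8626813) = -8.3676103
x3 = 3.8626813 − (-8.3676103)·(3.8626813 − 4.9600000) / (-8.3676103 − 56.0239360) = 3.8626813 − (9.1819354)/(-64.3915463) = 4.0052766
g(4.0052766) = -1.7463868
x4 = 4.0052766 − (-1.7463868)·(4.0052766 − 3.8626813) / (-1.7463868 − (-8.3676103)) = 4.0052766 − (-0.2490267)/(6.6212235) = 4.0428870

4.04289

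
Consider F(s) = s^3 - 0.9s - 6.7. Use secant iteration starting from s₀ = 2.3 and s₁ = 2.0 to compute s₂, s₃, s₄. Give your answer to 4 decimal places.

2.0385, 2.0441, 2.0440

F(2.3) = 3.397000, F(2.0) = -0.500000
s₂ = 2.000000 − (-0.500000)·(2.000000 − 2.300000) / (-0.500000 − 3.397000) = 2.000000 − (0.150000)/(-3.897000) = 2.038491
F(2.038491) = -0.063802
s₃ = 2.038491 − (-0.063802)·(2.038491 − 2.000000) / (-0.063802 − (-0.500000)) = 2.038491 − (-0.002456)/(0.436198) = 2.044121
F(2.044121) = 0.001511
s₄ = 2.044121 − 0.001511·(2.044121 − 2.038491) / (0.001511 − (-0.063802)) = 2.044121 − (0.000009)/(0.065313) = 2.043991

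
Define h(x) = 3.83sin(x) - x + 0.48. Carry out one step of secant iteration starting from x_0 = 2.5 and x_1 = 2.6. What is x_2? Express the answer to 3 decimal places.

2.565

h(2.5) = 0.27215, h(2.6) = -0.14563
x_2 = 2.60000 − (-0.14563)·(2.60000 − 2.50000) / (-0.14563 − 0.27215) = 2.60000 − (-0.01456)/(-0.41778) = 2.56514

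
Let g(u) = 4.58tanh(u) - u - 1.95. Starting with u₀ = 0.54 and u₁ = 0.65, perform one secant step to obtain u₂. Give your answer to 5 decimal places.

g(0.54) = -0.2321151, g(0.65) = 0.0182484
u₂ = 0.6500000 − 0.0182484·(0.6500000 − 0.5400000) / (0.0182484 − (-0.2321151)) = 0.6500000 − (0.0020073)/(0.2503636) = 0.6419823

0.64198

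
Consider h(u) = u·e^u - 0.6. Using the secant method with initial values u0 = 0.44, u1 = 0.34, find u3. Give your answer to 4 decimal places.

h(0.44) = 0.083191, h(0.34) = -0.122318
u2 = 0.340000 − (-0.122318)·(0.340000 − 0.440000) / (-0.122318 − 0.083191) = 0.340000 − (0.012232)/(-0.205509) = 0.399519
h(0.399519) = -0.004273
u3 = 0.399519 − (-0.004273)·(0.399519 − 0.340000) / (-0.004273 − (-0.122318)) = 0.399519 − (-0.000254)/(0.118044) = 0.401674

0.4017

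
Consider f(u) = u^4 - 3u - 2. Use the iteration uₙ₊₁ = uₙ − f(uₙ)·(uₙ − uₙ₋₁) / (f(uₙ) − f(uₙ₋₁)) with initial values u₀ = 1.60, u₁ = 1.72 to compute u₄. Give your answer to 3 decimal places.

f(1.60) = -0.24640, f(1.72) = 1.59213
u₂ = 1.72000 − 1.59213·(1.72000 − 1.60000) / (1.59213 − (-0.24640)) = 1.72000 − (0.19106)/(1.83853) = 1.61608
f(1.61608) = -0.02715
u₃ = 1.61608 − (-0.02715)·(1.61608 − 1.72000) / (-0.02715 − 1.59213) = 1.61608 − (0.00282)/(-1.61928) = 1.61782
f(1.61782) = -0.00291
u₄ = 1.61782 − (-0.00291)·(1.61782 − 1.61608) / (-0.00291 − (-0.02715)) = 1.61782 − (-0.00001)/(0.02424) = 1.61803

1.618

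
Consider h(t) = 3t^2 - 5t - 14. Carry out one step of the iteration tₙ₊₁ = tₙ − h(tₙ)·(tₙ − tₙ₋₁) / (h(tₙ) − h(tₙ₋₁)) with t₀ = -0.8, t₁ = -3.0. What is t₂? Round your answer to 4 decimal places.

h(-0.8) = -8.080000, h(-3.0) = 28.000000
t₂ = -3.000000 − 28.000000·(-3.000000 − (-0.800000)) / (28.000000 − (-8.080000)) = -3.000000 − (-61.600000)/(36.080000) = -1.292683

-1.2927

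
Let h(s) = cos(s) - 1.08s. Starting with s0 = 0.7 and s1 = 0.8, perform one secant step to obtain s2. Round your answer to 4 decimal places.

0.7050

h(0.7) = 0.008842, h(0.8) = -0.167293
s2 = 0.800000 − (-0.167293)·(0.800000 − 0.700000) / (-0.167293 − 0.008842) = 0.800000 − (-0.016729)/(-0.176135) = 0.705020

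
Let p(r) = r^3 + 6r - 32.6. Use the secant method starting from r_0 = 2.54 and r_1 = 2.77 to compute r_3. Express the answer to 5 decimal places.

2.57782

p(2.54) = -0.9729360, p(2.77) = 5.2739330
r_2 = 2.7700000 − 5.2739330·(2.7700000 − 2.5400000) / (5.2739330 − (-0.9729360)) = 2.7700000 − (1.2130046)/(6.2468690) = 2.5758220
p(2.5758220) = -0.0548525
r_3 = 2.5758220 − (-0.0548525)·(2.5758220 − 2.7700000) / (-0.0548525 − 5.2739330) = 2.5758220 − (0.0106512)/(-5.3287855) = 2.5778208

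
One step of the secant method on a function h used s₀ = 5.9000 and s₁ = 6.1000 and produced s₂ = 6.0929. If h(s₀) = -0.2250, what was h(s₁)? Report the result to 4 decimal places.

The secant line through (5.9000, -0.2250) and (6.1000, h(s₁)) crosses zero at s₂ = 6.0929.
So (5.9000, -0.2250), (6.1000, h(s₁)), (6.0929, 0) are collinear:
h(s₁) = -0.2250 · (6.1000 − 6.0929) / (5.9000 − 6.0929) = -0.2250 · (0.007100)/(-0.192900) = 0.008281

0.0083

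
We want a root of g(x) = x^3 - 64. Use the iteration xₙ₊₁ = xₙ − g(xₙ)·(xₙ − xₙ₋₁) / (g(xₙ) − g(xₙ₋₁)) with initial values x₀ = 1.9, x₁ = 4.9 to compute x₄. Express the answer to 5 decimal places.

4.01806

g(1.9) = -57.1410000, g(4.9) = 53.6490000
x₂ = 4.9000000 − 53.6490000·(4.9000000 − 1.9000000) / (53.6490000 − (-57.1410000)) = 4.9000000 − (160.9470000)/(110.7900000) = 3.4472786
g(3.4472786) = -23.0334715
x₃ = 3.4472786 − (-23.0334715)·(3.4472786 − 4.9000000) / (-23.0334715 − 53.6490000) = 3.4472786 − (33.4612162)/(-76.6824715) = 3.8836393
g(3.8836393) = -5.4244102
x₄ = 3.8836393 − (-5.4244102)·(3.8836393 − 3.4472786) / (-5.4244102 − (-23.0334715)) = 3.8836393 − (-2.3669994)/(17.6090613) = 4.0180587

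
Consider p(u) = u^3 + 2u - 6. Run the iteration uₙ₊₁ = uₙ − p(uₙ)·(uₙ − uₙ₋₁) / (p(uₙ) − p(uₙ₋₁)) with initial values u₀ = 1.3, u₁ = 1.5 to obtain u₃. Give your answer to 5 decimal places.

p(1.3) = -1.2030000, p(1.5) = 0.3750000
u₂ = 1.5000000 − 0.3750000·(1.5000000 − 1.3000000) / (0.3750000 − (-1.2030000)) = 1.5000000 − (0.0750000)/(1.5780000) = 1.4524715
p(1.4524715) = -0.0308166
u₃ = 1.4524715 − (-0.0308166)·(1.4524715 − 1.5000000) / (-0.0308166 − 0.3750000) = 1.4524715 − (0.0014647)/(-0.4058166) = 1.4560807

1.45608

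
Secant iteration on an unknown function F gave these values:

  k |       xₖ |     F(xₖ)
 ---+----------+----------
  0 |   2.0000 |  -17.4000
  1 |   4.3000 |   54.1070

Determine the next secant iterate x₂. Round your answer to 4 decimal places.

x₂ = 4.3000 − 54.1070·(4.3000 − 2.0000) / (54.1070 − (-17.4000))
   = 4.3000 − (124.446100)/(71.507000) = 2.559665

2.5597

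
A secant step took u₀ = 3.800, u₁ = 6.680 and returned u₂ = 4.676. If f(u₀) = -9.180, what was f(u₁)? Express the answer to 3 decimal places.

21.001

The secant line through (3.800, -9.180) and (6.680, f(u₁)) crosses zero at u₂ = 4.676.
So (3.800, -9.180), (6.680, f(u₁)), (4.676, 0) are collinear:
f(u₁) = -9.180 · (6.680 − 4.676) / (3.800 − 4.676) = -9.180 · (2.00400)/(-0.87600) = 21.00082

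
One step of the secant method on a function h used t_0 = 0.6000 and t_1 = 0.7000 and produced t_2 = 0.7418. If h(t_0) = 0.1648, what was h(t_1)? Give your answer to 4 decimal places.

The secant line through (0.6000, 0.1648) and (0.7000, h(t_1)) crosses zero at t_2 = 0.7418.
So (0.6000, 0.1648), (0.7000, h(t_1)), (0.7418, 0) are collinear:
h(t_1) = 0.1648 · (0.7000 − 0.7418) / (0.6000 − 0.7418) = 0.1648 · (-0.041800)/(-0.141800) = 0.048580

0.0486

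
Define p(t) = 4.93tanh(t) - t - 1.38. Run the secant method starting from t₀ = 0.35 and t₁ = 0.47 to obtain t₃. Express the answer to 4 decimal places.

0.3714

p(0.35) = -0.071669, p(0.47) = 0.310323
t₂ = 0.470000 − 0.310323·(0.470000 − 0.350000) / (0.310323 − (-0.071669)) = 0.470000 − (0.037239)/(0.381991) = 0.372514
p(0.372514) = 0.003497
t₃ = 0.372514 − 0.003497·(0.372514 − 0.470000) / (0.003497 − 0.310323) = 0.372514 − (-0.000341)/(-0.306826) = 0.371403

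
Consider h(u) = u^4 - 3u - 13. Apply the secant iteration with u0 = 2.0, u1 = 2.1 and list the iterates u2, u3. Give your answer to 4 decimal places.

2.0953, 2.0956

h(2.0) = -3.000000, h(2.1) = 0.148100
u2 = 2.100000 − 0.148100·(2.100000 − 2.000000) / (0.148100 − (-3.000000)) = 2.100000 − (0.014810)/(3.148100) = 2.095296
h(2.095296) = -0.011473
u3 = 2.095296 − (-0.011473)·(2.095296 − 2.100000) / (-0.011473 − 0.148100) = 2.095296 − (0.000054)/(-0.159573) = 2.095634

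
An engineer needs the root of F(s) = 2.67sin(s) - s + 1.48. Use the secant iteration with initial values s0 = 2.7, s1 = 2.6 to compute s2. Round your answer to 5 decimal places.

2.67647

F(2.7) = -0.0788957, F(2.6) = 0.2563887
s2 = 2.6000000 − 0.2563887·(2.6000000 − 2.7000000) / (0.2563887 − (-0.0788957)) = 2.6000000 − (-0.0256389)/(0.3352844) = 2.6764690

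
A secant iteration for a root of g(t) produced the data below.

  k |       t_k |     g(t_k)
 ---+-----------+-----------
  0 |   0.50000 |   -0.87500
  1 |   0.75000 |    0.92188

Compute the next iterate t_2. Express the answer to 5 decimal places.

0.62174

t_2 = 0.75000 − 0.92188·(0.75000 − 0.50000) / (0.92188 − (-0.87500))
   = 0.75000 − (0.2304700)/(1.7968800) = 0.6217388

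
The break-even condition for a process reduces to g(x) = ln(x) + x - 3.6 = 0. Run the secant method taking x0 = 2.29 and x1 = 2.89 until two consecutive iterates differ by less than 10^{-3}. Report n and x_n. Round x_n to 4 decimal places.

g(2.29) = -0.481448, g(2.89) = 0.351257
x2 = 2.890000 − 0.351257·(0.600000)/(0.832705) = 2.636904;  |Δ| = 0.253096
g(2.636904) = 0.006510
x3 = 2.636904 − 0.006510·(-0.253096)/(-0.344746) = 2.632125;  |Δ| = 0.004779
g(2.632125) = -0.000083
x4 = 2.632125 − (-0.000083)·(-0.004779)/(-0.006593) = 2.632186;  |Δ| = 0.000060
|x4 − x3| = 0.000060 < 10^{-3}

n = 4, x_n = 2.6322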